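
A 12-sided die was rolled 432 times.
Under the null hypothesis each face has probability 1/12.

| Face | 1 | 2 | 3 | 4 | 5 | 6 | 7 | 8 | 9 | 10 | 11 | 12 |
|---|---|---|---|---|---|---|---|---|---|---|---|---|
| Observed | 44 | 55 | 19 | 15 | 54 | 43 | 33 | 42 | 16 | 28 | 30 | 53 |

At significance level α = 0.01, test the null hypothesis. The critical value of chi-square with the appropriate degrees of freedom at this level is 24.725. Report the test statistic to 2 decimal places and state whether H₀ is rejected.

65.61; reject

Under H₀ each category has probability 1/12, so each expected count is 432/12 = 36.
1: (44 − 36)²/36 = 64/36 = 1.778
2: (55 − 36)²/36 = 361/36 = 10.028
3: (19 − 36)²/36 = 289/36 = 8.028
4: (15 − 36)²/36 = 441/36 = 12.250
5: (54 − 36)²/36 = 324/36 = 9.000
6: (43 − 36)²/36 = 49/36 = 1.361
7: (33 − 36)²/36 = 9/36 = 0.250
8: (42 − 36)²/36 = 36/36 = 1.000
9: (16 − 36)²/36 = 400/36 = 11.111
10: (28 − 36)²/36 = 64/36 = 1.778
11: (30 − 36)²/36 = 36/36 = 1.000
12: (53 − 36)²/36 = 289/36 = 8.028
Sum = 65.61
df = 11. Since 65.61 > 24.725, we reject H₀.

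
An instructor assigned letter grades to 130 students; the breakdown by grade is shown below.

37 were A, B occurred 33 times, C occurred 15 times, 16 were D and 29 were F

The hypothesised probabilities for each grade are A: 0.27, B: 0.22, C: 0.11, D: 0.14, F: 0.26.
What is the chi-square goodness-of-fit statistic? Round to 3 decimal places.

1.762

Expected counts E_i = n·p_i: 130×0.27 = 35.1, 130×0.22 = 28.6, 130×0.11 = 14.3, 130×0.14 = 18.2, 130×0.26 = 33.8.
χ² = (37−35.1)²/35.1 + (33−28.6)²/28.6 + (15−14.3)²/14.3 + (16−18.2)²/18.2 + (29−33.8)²/33.8
   = 0.1028 + 0.6769 + 0.0343 + 0.2659 + 0.6817
Sum = 1.762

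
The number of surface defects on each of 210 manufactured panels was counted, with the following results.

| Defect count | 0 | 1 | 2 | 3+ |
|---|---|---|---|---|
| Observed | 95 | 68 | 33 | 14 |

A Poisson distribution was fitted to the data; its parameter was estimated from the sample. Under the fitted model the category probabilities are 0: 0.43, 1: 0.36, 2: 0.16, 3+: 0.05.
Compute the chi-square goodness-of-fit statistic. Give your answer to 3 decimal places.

2.186

Expected counts E_i = n·p_i: 210×0.43 = 90.3, 210×0.36 = 75.6, 210×0.16 = 33.6, 210×0.05 = 10.5.
0: (95 − 90.3)²/90.3 = 22.09/90.3 = 0.2446
1: (68 − 75.6)²/75.6 = 57.76/75.6 = 0.7640
2: (33 − 33.6)²/33.6 = 0.36/33.6 = 0.0107
3+: (14 − 10.5)²/10.5 = 12.25/10.5 = 1.1667
Sum = 2.186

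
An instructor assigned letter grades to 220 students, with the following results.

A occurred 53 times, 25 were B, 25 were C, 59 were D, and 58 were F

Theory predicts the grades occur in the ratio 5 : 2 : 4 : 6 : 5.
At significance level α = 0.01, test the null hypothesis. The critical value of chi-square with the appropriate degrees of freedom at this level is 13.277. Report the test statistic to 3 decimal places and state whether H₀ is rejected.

8.352; do not reject

Ratio total = 22. Expected counts: 220×5/22 = 50, 220×2/22 = 20, 220×4/22 = 40, 220×6/22 = 60, 220×5/22 = 50.
cat         O        E   (O−E)²/E
A          53       50     0.1800
B          25       20     1.2500
C          25       40     5.6250
D          59       60     0.0167
F          58       50     1.2800
Sum = 8.352
df = 4. Since 8.352 < 13.277, we do not reject H₀.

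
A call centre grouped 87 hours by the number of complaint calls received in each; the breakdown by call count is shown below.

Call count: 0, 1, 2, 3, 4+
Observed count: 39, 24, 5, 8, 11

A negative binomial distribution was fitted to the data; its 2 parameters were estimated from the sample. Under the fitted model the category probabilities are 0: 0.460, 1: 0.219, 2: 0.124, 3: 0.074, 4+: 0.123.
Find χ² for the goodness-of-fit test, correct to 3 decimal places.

Expected counts E_i = n·p_i: 87×0.460 = 40.02, 87×0.219 = 19.053, 87×0.124 = 10.788, 87×0.074 = 6.438, 87×0.123 = 10.701.
cat         O        E   (O−E)²/E
0          39    40.02     0.0260
1          24   19.053     1.2845
2           5   10.788     3.1054
3           8    6.438     0.3790
4+         11   10.701     0.0084
Sum = 4.803

4.803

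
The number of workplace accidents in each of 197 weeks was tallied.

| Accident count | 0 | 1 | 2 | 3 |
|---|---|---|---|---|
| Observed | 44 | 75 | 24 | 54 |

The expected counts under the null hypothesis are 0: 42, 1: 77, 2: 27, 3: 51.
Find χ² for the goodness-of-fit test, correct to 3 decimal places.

0.657

χ² = (44−42)²/42 + (75−77)²/77 + (24−27)²/27 + (54−51)²/51
   = 0.0952 + 0.0519 + 0.3333 + 0.1765
Sum = 0.657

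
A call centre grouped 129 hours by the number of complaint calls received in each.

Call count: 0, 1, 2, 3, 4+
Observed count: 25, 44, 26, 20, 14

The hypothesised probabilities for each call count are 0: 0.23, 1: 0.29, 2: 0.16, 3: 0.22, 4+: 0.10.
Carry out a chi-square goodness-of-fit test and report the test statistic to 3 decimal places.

Expected counts E_i = n·p_i: 129×0.23 = 29.67, 129×0.29 = 37.41, 129×0.16 = 20.64, 129×0.22 = 28.38, 129×0.10 = 12.9.
0: (25 − 29.67)²/29.67 = 21.8089/29.67 = 0.7350
1: (44 − 37.41)²/37.41 = 43.4281/37.41 = 1.1609
2: (26 − 20.64)²/20.64 = 28.7296/20.64 = 1.3919
3: (20 − 28.38)²/28.38 = 70.2244/28.38 = 2.4744
4+: (14 − 12.9)²/12.9 = 1.21/12.9 = 0.0938
Sum = 5.856

5.856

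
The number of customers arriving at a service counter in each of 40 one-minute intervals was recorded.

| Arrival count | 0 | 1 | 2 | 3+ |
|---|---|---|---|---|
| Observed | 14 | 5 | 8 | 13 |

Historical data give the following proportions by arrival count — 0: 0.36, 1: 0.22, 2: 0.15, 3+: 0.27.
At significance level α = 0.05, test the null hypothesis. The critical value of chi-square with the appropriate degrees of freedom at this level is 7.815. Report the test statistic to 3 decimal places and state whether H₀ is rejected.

Expected counts E_i = n·p_i: 40×0.36 = 14.4, 40×0.22 = 8.8, 40×0.15 = 6, 40×0.27 = 10.8.
χ² = (14−14.4)²/14.4 + (5−8.8)²/8.8 + (8−6)²/6 + (13−10.8)²/10.8
   = 0.0111 + 1.6409 + 0.6667 + 0.4481
Sum = 2.767
df = 3. Since 2.767 < 7.815, we do not reject H₀.

2.767; do not reject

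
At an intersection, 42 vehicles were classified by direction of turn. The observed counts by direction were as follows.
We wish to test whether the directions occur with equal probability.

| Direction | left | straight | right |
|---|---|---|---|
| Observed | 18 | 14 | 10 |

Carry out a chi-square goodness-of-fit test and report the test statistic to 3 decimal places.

2.286

Under H₀ each category has probability 1/3, so each expected count is 42/3 = 14.
χ² = (18−14)²/14 + (14−14)²/14 + (10−14)²/14
   = 1.1429 + 0.0000 + 1.1429
Sum = 2.286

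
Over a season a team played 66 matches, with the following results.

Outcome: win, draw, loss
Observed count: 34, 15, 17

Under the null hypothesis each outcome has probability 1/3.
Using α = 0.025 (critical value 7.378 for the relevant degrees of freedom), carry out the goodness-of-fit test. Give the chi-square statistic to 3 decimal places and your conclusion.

Under H₀ each category has probability 1/3, so each expected count is 66/3 = 22.
cat         O        E   (O−E)²/E
win        34       22     6.5455
draw       15       22     2.2273
loss       17       22     1.1364
Sum = 9.909
df = 2. Since 9.909 > 7.378, we reject H₀.

9.909; reject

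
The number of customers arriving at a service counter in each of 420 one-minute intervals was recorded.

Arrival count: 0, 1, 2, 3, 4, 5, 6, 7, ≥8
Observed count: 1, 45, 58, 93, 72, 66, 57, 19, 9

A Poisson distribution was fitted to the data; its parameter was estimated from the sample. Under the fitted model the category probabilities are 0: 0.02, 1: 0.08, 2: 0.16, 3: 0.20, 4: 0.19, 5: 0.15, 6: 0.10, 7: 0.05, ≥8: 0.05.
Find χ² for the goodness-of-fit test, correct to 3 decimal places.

Expected counts E_i = n·p_i: 420×0.02 = 8.4, 420×0.08 = 33.6, 420×0.16 = 67.2, 420×0.20 = 84, 420×0.19 = 79.8, 420×0.15 = 63, 420×0.10 = 42, 420×0.05 = 21, 420×0.05 = 21.
cat         O        E   (O−E)²/E
0           1      8.4     6.5190
1          45     33.6     3.8679
2          58     67.2     1.2595
3          93       84     0.9643
4          72     79.8     0.7624
5          66       63     0.1429
6          57       42     5.3571
7          19       21     0.1905
≥8          9       21     6.8571
Sum = 25.921

25.921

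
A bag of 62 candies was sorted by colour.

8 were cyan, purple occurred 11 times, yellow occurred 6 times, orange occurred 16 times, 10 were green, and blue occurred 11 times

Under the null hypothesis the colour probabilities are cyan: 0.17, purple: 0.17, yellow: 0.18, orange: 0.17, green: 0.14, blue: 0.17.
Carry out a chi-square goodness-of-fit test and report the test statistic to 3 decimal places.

6.067

Expected counts E_i = n·p_i: 62×0.17 = 10.54, 62×0.17 = 10.54, 62×0.18 = 11.16, 62×0.17 = 10.54, 62×0.14 = 8.68, 62×0.17 = 10.54.
cat         O        E   (O−E)²/E
cyan        8    10.54     0.6121
purple     11    10.54     0.0201
yellow      6    11.16     2.3858
orange     16    10.54     2.8284
green      10     8.68     0.2007
blue       11    10.54     0.0201
Sum = 6.067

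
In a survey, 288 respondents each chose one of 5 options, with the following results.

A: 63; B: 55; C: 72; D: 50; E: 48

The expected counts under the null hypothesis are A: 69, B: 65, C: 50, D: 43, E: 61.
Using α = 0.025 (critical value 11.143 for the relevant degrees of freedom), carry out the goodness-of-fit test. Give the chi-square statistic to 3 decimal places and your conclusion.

15.650; reject

cat         O        E   (O−E)²/E
A          63       69     0.5217
B          55       65     1.5385
C          72       50     9.6800
D          50       43     1.1395
E          48       61     2.7705
Sum = 15.650
df = 4. Since 15.650 > 11.143, we reject H₀.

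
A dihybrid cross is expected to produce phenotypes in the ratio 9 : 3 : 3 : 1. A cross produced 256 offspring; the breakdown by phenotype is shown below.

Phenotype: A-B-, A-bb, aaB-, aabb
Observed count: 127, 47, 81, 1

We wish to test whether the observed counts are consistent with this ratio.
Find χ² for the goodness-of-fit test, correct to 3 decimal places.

38.778

Ratio total = 16. Expected counts: 256×9/16 = 144, 256×3/16 = 48, 256×3/16 = 48, 256×1/16 = 16.
A-B-: (127 − 144)²/144 = 289/144 = 2.0069
A-bb: (47 − 48)²/48 = 1/48 = 0.0208
aaB-: (81 − 48)²/48 = 1089/48 = 22.6875
aabb: (1 − 16)²/16 = 225/16 = 14.0625
Sum = 38.778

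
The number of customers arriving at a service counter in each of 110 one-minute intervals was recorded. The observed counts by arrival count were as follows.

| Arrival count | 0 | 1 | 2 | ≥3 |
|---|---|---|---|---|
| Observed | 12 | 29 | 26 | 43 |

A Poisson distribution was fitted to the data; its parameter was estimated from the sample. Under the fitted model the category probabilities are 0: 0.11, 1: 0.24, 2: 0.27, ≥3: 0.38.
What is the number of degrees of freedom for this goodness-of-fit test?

2

There are k = 4 categories and 1 parameter estimated from the data, so df = 4 − 1 − 1 = 2.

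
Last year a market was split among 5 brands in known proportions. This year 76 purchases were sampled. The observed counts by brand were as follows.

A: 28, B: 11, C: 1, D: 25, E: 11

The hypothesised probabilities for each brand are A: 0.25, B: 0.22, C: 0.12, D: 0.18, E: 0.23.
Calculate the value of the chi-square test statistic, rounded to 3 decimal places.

25.219

Expected counts E_i = n·p_i: 76×0.25 = 19, 76×0.22 = 16.72, 76×0.12 = 9.12, 76×0.18 = 13.68, 76×0.23 = 17.48.
χ² = (28−19)²/19 + (11−16.72)²/16.72 + (1−9.12)²/9.12 + (25−13.68)²/13.68 + (11−17.48)²/17.48
   = 4.2632 + 1.9568 + 7.2296 + 9.3671 + 2.4022
Sum = 25.219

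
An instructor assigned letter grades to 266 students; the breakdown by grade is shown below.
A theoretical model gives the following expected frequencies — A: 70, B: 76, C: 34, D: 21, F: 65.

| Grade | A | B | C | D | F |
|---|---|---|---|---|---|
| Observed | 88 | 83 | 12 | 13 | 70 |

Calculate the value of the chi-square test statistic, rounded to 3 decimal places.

22.941

cat         O        E   (O−E)²/E
A          88       70     4.6286
B          83       76     0.6447
C          12       34    14.2353
D          13       21     3.0476
F          70       65     0.3846
Sum = 22.941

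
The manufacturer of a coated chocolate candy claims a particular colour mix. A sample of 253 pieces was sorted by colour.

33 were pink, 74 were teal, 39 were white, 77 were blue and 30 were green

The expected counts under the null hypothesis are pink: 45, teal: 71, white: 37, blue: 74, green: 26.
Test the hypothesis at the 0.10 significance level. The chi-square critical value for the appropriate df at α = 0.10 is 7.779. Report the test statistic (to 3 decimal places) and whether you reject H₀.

4.172; do not reject

cat         O        E   (O−E)²/E
pink       33       45     3.2000
teal       74       71     0.1268
white      39       37     0.1081
blue       77       74     0.1216
green      30       26     0.6154
Sum = 4.172
df = 4. Since 4.172 < 7.779, we do not reject H₀.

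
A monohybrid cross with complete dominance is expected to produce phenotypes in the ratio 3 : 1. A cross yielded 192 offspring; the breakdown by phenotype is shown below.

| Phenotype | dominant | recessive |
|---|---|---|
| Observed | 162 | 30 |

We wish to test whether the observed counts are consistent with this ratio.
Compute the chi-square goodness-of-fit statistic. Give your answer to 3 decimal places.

9.000

Ratio total = 4. Expected counts: 192×3/4 = 144, 192×1/4 = 48.
χ² = (162−144)²/144 + (30−48)²/48
   = 2.2500 + 6.7500
Sum = 9.000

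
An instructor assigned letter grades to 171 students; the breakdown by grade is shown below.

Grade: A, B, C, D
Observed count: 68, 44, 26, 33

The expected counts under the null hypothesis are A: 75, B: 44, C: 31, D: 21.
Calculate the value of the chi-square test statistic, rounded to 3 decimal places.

8.317

cat         O        E   (O−E)²/E
A          68       75     0.6533
B          44       44     0.0000
C          26       31     0.8065
D          33       21     6.8571
Sum = 8.317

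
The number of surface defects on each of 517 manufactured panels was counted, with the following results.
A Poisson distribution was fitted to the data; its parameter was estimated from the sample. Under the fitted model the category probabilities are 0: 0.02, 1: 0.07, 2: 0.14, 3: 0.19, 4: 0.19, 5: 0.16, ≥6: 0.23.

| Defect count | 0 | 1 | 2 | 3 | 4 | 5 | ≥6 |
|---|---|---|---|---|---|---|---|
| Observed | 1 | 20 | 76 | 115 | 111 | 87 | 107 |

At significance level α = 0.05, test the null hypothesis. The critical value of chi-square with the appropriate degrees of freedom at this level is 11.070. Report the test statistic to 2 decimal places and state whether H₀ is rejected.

Expected counts E_i = n·p_i: 517×0.02 = 10.34, 517×0.07 = 36.19, 517×0.14 = 72.38, 517×0.19 = 98.23, 517×0.19 = 98.23, 517×0.16 = 82.72, 517×0.23 = 118.91.
0: (1 − 10.34)²/10.34 = 87.2356/10.34 = 8.437
1: (20 − 36.19)²/36.19 = 262.1161/36.19 = 7.243
2: (76 − 72.38)²/72.38 = 13.1044/72.38 = 0.181
3: (115 − 98.23)²/98.23 = 281.2329/98.23 = 2.863
4: (111 − 98.23)²/98.23 = 163.0729/98.23 = 1.660
5: (87 − 82.72)²/82.72 = 18.3184/82.72 = 0.221
≥6: (107 − 118.91)²/118.91 = 141.8481/118.91 = 1.193
Sum = 21.80
df = 5. Since 21.80 > 11.070, we reject H₀.

21.80; reject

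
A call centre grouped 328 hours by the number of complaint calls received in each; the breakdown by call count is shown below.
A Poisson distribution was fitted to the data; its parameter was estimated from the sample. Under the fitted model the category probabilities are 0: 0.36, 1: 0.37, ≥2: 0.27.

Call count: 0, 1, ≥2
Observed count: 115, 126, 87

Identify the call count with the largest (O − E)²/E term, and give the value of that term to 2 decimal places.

1, 0.18

Expected counts E_i = n·p_i: 328×0.36 = 118.08, 328×0.37 = 121.36, 328×0.27 = 88.56.
0: (115 − 118.08)²/118.08 = 9.4864/118.08 = 0.080
1: (126 − 121.36)²/121.36 = 21.5296/121.36 = 0.177
≥2: (87 − 88.56)²/88.56 = 2.4336/88.56 = 0.027
The largest term is for 1: 0.18.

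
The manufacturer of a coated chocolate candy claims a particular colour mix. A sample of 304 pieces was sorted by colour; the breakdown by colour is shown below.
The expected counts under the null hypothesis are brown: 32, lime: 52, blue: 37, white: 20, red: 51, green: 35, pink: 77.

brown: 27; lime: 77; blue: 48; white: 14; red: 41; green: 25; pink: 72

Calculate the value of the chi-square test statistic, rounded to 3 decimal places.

brown: (27 − 32)²/32 = 25/32 = 0.7813
lime: (77 − 52)²/52 = 625/52 = 12.0192
blue: (48 − 37)²/37 = 121/37 = 3.2703
white: (14 − 20)²/20 = 36/20 = 1.8000
red: (41 − 51)²/51 = 100/51 = 1.9608
green: (25 − 35)²/35 = 100/35 = 2.8571
pink: (72 − 77)²/77 = 25/77 = 0.3247
Sum = 23.013

23.013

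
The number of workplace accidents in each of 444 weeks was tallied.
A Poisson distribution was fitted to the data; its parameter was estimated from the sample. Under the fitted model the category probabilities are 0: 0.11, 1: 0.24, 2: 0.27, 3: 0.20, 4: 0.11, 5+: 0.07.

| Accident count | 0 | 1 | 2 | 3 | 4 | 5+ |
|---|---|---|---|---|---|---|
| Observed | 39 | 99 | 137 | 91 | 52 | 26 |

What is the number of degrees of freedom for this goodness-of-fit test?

4

There are k = 6 categories and 1 parameter estimated from the data, so df = 6 − 1 − 1 = 4.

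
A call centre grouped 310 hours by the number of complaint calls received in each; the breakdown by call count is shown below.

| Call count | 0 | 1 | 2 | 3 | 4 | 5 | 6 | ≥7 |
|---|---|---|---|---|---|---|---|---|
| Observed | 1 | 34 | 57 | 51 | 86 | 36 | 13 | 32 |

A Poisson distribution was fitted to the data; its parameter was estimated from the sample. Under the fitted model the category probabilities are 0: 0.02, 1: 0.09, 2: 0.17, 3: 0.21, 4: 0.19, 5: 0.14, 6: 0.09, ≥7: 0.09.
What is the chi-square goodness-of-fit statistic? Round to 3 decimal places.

31.390

Expected counts E_i = n·p_i: 310×0.02 = 6.2, 310×0.09 = 27.9, 310×0.17 = 52.7, 310×0.21 = 65.1, 310×0.19 = 58.9, 310×0.14 = 43.4, 310×0.09 = 27.9, 310×0.09 = 27.9.
0: (1 − 6.2)²/6.2 = 27.04/6.2 = 4.3613
1: (34 − 27.9)²/27.9 = 37.21/27.9 = 1.3337
2: (57 − 52.7)²/52.7 = 18.49/52.7 = 0.3509
3: (51 − 65.1)²/65.1 = 198.81/65.1 = 3.0539
4: (86 − 58.9)²/58.9 = 734.41/58.9 = 12.4688
5: (36 − 43.4)²/43.4 = 54.76/43.4 = 1.2618
6: (13 − 27.9)²/27.9 = 222.01/27.9 = 7.9573
≥7: (32 − 27.9)²/27.9 = 16.81/27.9 = 0.6025
Sum = 31.390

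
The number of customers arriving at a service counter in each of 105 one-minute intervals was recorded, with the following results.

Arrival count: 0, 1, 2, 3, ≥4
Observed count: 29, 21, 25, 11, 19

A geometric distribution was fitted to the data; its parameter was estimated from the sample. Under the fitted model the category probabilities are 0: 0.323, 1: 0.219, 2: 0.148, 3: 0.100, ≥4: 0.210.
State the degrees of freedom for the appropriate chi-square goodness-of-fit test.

There are k = 5 categories and 1 parameter estimated from the data, so df = 5 − 1 − 1 = 3.

3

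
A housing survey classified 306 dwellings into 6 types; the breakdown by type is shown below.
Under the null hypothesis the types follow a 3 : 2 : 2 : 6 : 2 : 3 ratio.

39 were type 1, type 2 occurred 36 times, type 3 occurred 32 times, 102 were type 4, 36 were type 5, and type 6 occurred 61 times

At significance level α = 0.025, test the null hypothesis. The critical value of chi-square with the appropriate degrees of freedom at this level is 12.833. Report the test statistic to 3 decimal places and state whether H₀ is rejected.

5.137; do not reject

Ratio total = 18. Expected counts: 306×3/18 = 51, 306×2/18 = 34, 306×2/18 = 34, 306×6/18 = 102, 306×2/18 = 34, 306×3/18 = 51.
cat         O        E   (O−E)²/E
type 1     39       51     2.8235
type 2     36       34     0.1176
type 3     32       34     0.1176
type 4    102      102     0.0000
type 5     36       34     0.1176
type 6     61       51     1.9608
Sum = 5.137
df = 5. Since 5.137 < 12.833, we do not reject H₀.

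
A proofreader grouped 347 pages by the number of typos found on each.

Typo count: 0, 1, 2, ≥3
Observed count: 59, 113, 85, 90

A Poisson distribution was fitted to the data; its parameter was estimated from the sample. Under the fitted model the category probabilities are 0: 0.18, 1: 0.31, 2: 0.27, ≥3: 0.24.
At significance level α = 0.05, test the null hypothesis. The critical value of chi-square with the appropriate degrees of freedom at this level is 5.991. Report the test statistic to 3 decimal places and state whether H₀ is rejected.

1.814; do not reject

Expected counts E_i = n·p_i: 347×0.18 = 62.46, 347×0.31 = 107.57, 347×0.27 = 93.69, 347×0.24 = 83.28.
χ² = (59−62.46)²/62.46 + (113−107.57)²/107.57 + (85−93.69)²/93.69 + (90−83.28)²/83.28
   = 0.1917 + 0.2741 + 0.8060 + 0.5422
Sum = 1.814
df = 2. Since 1.814 < 5.991, we do not reject H₀.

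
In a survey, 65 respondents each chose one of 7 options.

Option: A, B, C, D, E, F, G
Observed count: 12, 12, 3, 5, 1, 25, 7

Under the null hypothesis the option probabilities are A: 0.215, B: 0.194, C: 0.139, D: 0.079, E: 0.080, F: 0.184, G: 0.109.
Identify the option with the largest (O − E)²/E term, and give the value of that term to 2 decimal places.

Expected counts E_i = n·p_i: 65×0.215 = 13.975, 65×0.194 = 12.61, 65×0.139 = 9.035, 65×0.079 = 5.135, 65×0.080 = 5.2, 65×0.184 = 11.96, 65×0.109 = 7.085.
cat         O        E   (O−E)²/E
A          12   13.975      0.279
B          12    12.61      0.030
C           3    9.035      4.031
D           5    5.135      0.004
E           1      5.2      3.392
F          25    11.96     14.218
G           7    7.085      0.001
The largest term is for F: 14.22.

F, 14.22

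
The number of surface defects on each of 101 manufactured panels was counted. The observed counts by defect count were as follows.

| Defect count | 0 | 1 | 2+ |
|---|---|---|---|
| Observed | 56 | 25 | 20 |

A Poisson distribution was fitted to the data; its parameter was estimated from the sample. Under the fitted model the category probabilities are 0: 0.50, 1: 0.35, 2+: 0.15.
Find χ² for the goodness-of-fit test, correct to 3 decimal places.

5.182

Expected counts E_i = n·p_i: 101×0.50 = 50.5, 101×0.35 = 35.35, 101×0.15 = 15.15.
0: (56 − 50.5)²/50.5 = 30.25/50.5 = 0.5990
1: (25 − 35.35)²/35.35 = 107.1225/35.35 = 3.0303
2+: (20 − 15.15)²/15.15 = 23.5225/15.15 = 1.5526
Sum = 5.182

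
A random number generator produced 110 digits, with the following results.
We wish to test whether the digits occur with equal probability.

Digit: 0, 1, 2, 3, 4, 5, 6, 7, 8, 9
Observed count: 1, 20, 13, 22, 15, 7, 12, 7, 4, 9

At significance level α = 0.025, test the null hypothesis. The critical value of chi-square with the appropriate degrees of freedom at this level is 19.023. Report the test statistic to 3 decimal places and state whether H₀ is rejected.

37.091; reject

Expected count for each of the 10 categories: 110/10 = 11.
0: (1 − 11)²/11 = 100/11 = 9.0909
1: (20 − 11)²/11 = 81/11 = 7.3636
2: (13 − 11)²/11 = 4/11 = 0.3636
3: (22 − 11)²/11 = 121/11 = 11.0000
4: (15 − 11)²/11 = 16/11 = 1.4545
5: (7 − 11)²/11 = 16/11 = 1.4545
6: (12 − 11)²/11 = 1/11 = 0.0909
7: (7 − 11)²/11 = 16/11 = 1.4545
8: (4 − 11)²/11 = 49/11 = 4.4545
9: (9 − 11)²/11 = 4/11 = 0.3636
Sum = 37.091
df = 9. Since 37.091 > 19.023, we reject H₀.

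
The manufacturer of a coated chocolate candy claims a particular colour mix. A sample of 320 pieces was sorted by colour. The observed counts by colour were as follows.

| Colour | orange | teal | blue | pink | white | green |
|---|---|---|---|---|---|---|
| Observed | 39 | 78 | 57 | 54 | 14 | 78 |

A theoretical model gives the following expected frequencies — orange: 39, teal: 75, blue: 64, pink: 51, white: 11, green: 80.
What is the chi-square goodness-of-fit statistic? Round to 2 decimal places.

1.93

χ² = (39−39)²/39 + (78−75)²/75 + (57−64)²/64 + (54−51)²/51 + (14−11)²/11 + (78−80)²/80
   = 0.000 + 0.120 + 0.766 + 0.176 + 0.818 + 0.050
Sum = 1.93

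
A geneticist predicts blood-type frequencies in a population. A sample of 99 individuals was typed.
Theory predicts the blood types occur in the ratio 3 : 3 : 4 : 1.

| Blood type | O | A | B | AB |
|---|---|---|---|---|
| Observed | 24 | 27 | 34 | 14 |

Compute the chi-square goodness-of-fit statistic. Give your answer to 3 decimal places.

3.222

Ratio total = 11. Expected counts: 99×3/11 = 27, 99×3/11 = 27, 99×4/11 = 36, 99×1/11 = 9.
cat         O        E   (O−E)²/E
O          24       27     0.3333
A          27       27     0.0000
B          34       36     0.1111
AB         14        9     2.7778
Sum = 3.222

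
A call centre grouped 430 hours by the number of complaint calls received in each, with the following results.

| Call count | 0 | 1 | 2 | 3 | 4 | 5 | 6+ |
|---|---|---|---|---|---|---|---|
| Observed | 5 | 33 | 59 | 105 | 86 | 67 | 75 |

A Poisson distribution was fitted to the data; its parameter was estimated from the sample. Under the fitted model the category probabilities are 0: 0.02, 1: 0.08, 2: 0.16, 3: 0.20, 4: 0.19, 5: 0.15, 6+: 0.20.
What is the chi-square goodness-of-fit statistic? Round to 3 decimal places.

Expected counts E_i = n·p_i: 430×0.02 = 8.6, 430×0.08 = 34.4, 430×0.16 = 68.8, 430×0.20 = 86, 430×0.19 = 81.7, 430×0.15 = 64.5, 430×0.20 = 86.
cat         O        E   (O−E)²/E
0           5      8.6     1.5070
1          33     34.4     0.0570
2          59     68.8     1.3959
3         105       86     4.1977
4          86     81.7     0.2263
5          67     64.5     0.0969
6+         75       86     1.4070
Sum = 8.888

8.888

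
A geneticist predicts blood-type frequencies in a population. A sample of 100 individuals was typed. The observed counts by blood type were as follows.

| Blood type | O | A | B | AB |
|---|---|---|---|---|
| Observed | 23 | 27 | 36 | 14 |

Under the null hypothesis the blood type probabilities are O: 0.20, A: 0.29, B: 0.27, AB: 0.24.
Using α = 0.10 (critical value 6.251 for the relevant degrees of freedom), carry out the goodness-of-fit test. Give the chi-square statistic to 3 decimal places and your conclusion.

Expected counts E_i = n·p_i: 100×0.20 = 20, 100×0.29 = 29, 100×0.27 = 27, 100×0.24 = 24.
cat         O        E   (O−E)²/E
O          23       20     0.4500
A          27       29     0.1379
B          36       27     3.0000
AB         14       24     4.1667
Sum = 7.755
df = 3. Since 7.755 > 6.251, we reject H₀.

7.755; reject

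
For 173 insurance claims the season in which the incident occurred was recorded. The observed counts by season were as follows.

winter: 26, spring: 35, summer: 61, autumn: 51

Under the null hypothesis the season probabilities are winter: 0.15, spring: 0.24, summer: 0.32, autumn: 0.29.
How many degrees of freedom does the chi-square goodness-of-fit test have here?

3

There are k = 4 categories and no parameters were estimated from the data, so df = 4 − 1 = 3.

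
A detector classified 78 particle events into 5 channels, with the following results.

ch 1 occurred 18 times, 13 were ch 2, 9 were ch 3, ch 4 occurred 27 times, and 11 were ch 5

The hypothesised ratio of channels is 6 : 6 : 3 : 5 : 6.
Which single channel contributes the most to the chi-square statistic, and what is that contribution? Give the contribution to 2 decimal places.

ch 4, 9.60

Ratio total = 26. Expected counts: 78×6/26 = 18, 78×6/26 = 18, 78×3/26 = 9, 78×5/26 = 15, 78×6/26 = 18.
cat         O        E   (O−E)²/E
ch 1       18       18      0.000
ch 2       13       18      1.389
ch 3        9        9      0.000
ch 4       27       15      9.600
ch 5       11       18      2.722
The largest term is for ch 4: 9.60.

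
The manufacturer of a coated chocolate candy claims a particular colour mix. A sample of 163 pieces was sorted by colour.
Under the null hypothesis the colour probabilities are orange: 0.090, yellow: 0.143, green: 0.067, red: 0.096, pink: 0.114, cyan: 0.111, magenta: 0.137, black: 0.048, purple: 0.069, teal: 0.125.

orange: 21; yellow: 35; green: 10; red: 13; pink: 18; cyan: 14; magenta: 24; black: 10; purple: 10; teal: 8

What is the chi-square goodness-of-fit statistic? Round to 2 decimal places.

18.45

Expected counts E_i = n·p_i: 163×0.090 = 14.67, 163×0.143 = 23.309, 163×0.067 = 10.921, 163×0.096 = 15.648, 163×0.114 = 18.582, 163×0.111 = 18.093, 163×0.137 = 22.331, 163×0.048 = 7.824, 163×0.069 = 11.247, 163×0.125 = 20.375.
χ² = (21−14.67)²/14.67 + (35−23.309)²/23.309 + (10−10.921)²/10.921 + (13−15.648)²/15.648 + (18−18.582)²/18.582 + (14−18.093)²/18.093 + (24−22.331)²/22.331 + (10−7.824)²/7.824 + (10−11.247)²/11.247 + (8−20.375)²/20.375
   = 2.731 + 5.864 + 0.078 + 0.448 + 0.018 + 0.926 + 0.125 + 0.605 + 0.138 + 7.516
Sum = 18.45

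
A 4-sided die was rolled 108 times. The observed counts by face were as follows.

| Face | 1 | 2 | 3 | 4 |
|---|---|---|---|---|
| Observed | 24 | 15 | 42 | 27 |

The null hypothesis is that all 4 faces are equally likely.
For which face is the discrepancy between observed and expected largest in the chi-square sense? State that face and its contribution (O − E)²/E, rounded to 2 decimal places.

3, 8.33

Expected count for each of the 4 categories: 108/4 = 27.
cat         O        E   (O−E)²/E
1          24       27      0.333
2          15       27      5.333
3          42       27      8.333
4          27       27      0.000
The largest term is for 3: 8.33.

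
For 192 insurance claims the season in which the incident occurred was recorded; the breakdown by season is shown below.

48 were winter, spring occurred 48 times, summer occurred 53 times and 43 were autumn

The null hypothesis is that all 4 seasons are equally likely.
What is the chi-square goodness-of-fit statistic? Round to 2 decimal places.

Under H₀ each category has probability 1/4, so each expected count is 192/4 = 48.
cat         O        E   (O−E)²/E
winter     48       48      0.000
spring     48       48      0.000
summer     53       48      0.521
autumn     43       48      0.521
Sum = 1.04

1.04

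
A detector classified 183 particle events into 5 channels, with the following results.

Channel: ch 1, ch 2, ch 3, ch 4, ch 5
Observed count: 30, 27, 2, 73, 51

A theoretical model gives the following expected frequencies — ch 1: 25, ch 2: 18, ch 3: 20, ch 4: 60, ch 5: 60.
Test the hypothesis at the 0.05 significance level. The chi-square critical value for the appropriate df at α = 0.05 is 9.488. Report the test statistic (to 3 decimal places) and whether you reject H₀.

25.867; reject

ch 1: (30 − 25)²/25 = 25/25 = 1.0000
ch 2: (27 − 18)²/18 = 81/18 = 4.5000
ch 3: (2 − 20)²/20 = 324/20 = 16.2000
ch 4: (73 − 60)²/60 = 169/60 = 2.8167
ch 5: (51 − 60)²/60 = 81/60 = 1.3500
Sum = 25.867
df = 4. Since 25.867 > 9.488, we reject H₀.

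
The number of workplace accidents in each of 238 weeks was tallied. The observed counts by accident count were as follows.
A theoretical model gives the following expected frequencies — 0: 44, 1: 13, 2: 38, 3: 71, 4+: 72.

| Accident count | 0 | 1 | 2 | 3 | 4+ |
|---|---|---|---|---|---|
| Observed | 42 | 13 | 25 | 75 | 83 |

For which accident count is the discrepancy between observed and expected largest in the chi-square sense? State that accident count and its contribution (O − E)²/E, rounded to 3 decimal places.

χ² = (42−44)²/44 + (13−13)²/13 + (25−38)²/38 + (75−71)²/71 + (83−72)²/72
   = 0.0909 + 0.0000 + 4.4474 + 0.2254 + 1.6806
The largest term is for 2: 4.447.

2, 4.447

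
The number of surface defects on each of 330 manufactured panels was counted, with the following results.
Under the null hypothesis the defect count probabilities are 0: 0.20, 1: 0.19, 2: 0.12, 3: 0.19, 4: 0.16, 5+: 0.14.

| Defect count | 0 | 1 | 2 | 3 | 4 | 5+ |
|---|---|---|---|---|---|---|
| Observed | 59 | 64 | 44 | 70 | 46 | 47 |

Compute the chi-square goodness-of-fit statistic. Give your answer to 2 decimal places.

Expected counts E_i = n·p_i: 330×0.20 = 66, 330×0.19 = 62.7, 330×0.12 = 39.6, 330×0.19 = 62.7, 330×0.16 = 52.8, 330×0.14 = 46.2.
0: (59 − 66)²/66 = 49/66 = 0.742
1: (64 − 62.7)²/62.7 = 1.69/62.7 = 0.027
2: (44 − 39.6)²/39.6 = 19.36/39.6 = 0.489
3: (70 − 62.7)²/62.7 = 53.29/62.7 = 0.850
4: (46 − 52.8)²/52.8 = 46.24/52.8 = 0.876
5+: (47 − 46.2)²/46.2 = 0.64/46.2 = 0.014
Sum = 3.00

3.00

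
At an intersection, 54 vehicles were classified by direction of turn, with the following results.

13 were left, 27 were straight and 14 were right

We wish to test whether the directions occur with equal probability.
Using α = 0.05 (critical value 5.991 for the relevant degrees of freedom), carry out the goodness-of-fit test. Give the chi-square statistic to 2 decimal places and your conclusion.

6.78; reject

Expected count for each of the 3 categories: 54/3 = 18.
cat           O        E   (O−E)²/E
left         13       18      1.389
straight     27       18      4.500
right        14       18      0.889
Sum = 6.78
df = 2. Since 6.78 > 5.991, we reject H₀.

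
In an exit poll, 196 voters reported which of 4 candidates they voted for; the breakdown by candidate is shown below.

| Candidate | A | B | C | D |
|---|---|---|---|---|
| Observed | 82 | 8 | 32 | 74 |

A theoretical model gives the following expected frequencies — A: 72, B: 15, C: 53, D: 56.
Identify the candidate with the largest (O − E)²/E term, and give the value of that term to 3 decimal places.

C, 8.321

χ² = (82−72)²/72 + (8−15)²/15 + (32−53)²/53 + (74−56)²/56
   = 1.3889 + 3.2667 + 8.3208 + 5.7857
The largest term is for C: 8.321.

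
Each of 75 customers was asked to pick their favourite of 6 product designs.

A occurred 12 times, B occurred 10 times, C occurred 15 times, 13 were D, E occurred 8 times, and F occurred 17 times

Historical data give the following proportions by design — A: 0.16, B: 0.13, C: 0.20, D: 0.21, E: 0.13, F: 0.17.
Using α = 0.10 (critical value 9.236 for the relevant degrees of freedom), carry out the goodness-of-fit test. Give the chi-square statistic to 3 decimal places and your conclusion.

Expected counts E_i = n·p_i: 75×0.16 = 12, 75×0.13 = 9.75, 75×0.20 = 15, 75×0.21 = 15.75, 75×0.13 = 9.75, 75×0.17 = 12.75.
χ² = (12−12)²/12 + (10−9.75)²/9.75 + (15−15)²/15 + (13−15.75)²/15.75 + (8−9.75)²/9.75 + (17−12.75)²/12.75
   = 0.0000 + 0.0064 + 0.0000 + 0.4802 + 0.3141 + 1.4167
Sum = 2.217
df = 5. Since 2.217 < 9.236, we do not reject H₀.

2.217; do not reject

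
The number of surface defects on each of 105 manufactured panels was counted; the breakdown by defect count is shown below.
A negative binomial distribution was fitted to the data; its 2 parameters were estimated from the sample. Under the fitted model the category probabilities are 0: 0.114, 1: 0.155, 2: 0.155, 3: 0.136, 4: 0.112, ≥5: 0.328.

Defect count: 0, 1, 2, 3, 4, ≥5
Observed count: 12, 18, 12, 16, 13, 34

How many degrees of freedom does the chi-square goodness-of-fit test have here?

3

There are k = 6 categories and 2 parameters estimated from the data, so df = 6 − 1 − 2 = 3.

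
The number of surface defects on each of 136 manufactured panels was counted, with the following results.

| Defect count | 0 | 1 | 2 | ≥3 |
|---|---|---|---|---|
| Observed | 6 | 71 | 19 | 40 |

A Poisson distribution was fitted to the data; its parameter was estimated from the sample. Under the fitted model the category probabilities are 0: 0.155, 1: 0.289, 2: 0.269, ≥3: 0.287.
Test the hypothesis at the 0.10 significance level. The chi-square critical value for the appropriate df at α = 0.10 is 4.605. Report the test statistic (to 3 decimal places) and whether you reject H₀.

44.824; reject

Expected counts E_i = n·p_i: 136×0.155 = 21.08, 136×0.289 = 39.304, 136×0.269 = 36.584, 136×0.287 = 39.032.
cat         O        E   (O−E)²/E
0           6    21.08    10.7878
1          71   39.304    25.5607
2          19   36.584     8.4517
≥3         40   39.032     0.0240
Sum = 44.824
df = 2. Since 44.824 > 4.605, we reject H₀.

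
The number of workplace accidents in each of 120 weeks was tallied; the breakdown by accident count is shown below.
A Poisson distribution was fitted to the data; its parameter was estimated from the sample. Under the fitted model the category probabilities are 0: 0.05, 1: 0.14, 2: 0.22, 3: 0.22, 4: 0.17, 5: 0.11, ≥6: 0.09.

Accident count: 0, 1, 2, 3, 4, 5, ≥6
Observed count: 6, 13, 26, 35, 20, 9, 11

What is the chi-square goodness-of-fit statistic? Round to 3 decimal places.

5.015

Expected counts E_i = n·p_i: 120×0.05 = 6, 120×0.14 = 16.8, 120×0.22 = 26.4, 120×0.22 = 26.4, 120×0.17 = 20.4, 120×0.11 = 13.2, 120×0.09 = 10.8.
cat         O        E   (O−E)²/E
0           6        6     0.0000
1          13     16.8     0.8595
2          26     26.4     0.0061
3          35     26.4     2.8015
4          20     20.4     0.0078
5           9     13.2     1.3364
≥6         11     10.8     0.0037
Sum = 5.015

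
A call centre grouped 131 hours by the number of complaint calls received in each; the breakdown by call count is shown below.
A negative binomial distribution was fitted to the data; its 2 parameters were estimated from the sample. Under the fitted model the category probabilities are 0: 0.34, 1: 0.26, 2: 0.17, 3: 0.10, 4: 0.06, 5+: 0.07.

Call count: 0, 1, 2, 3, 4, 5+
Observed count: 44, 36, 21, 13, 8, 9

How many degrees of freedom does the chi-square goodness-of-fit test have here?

There are k = 6 categories and 2 parameters estimated from the data, so df = 6 − 1 − 2 = 3.

3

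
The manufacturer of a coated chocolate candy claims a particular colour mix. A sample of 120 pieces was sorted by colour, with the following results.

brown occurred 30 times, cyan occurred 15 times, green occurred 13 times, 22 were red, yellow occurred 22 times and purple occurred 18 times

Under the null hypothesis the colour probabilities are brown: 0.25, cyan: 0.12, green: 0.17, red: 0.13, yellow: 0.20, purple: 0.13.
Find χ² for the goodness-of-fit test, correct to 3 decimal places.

5.871

Expected counts E_i = n·p_i: 120×0.25 = 30, 120×0.12 = 14.4, 120×0.17 = 20.4, 120×0.13 = 15.6, 120×0.20 = 24, 120×0.13 = 15.6.
χ² = (30−30)²/30 + (15−14.4)²/14.4 + (13−20.4)²/20.4 + (22−15.6)²/15.6 + (22−24)²/24 + (18−15.6)²/15.6
   = 0.0000 + 0.0250 + 2.6843 + 2.6256 + 0.1667 + 0.3692
Sum = 5.871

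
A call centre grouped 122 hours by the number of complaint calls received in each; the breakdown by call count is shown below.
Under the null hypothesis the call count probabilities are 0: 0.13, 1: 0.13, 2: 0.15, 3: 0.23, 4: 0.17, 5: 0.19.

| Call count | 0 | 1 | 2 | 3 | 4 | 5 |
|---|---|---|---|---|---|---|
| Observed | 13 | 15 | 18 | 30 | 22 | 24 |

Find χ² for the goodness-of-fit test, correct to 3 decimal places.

Expected counts E_i = n·p_i: 122×0.13 = 15.86, 122×0.13 = 15.86, 122×0.15 = 18.3, 122×0.23 = 28.06, 122×0.17 = 20.74, 122×0.19 = 23.18.
cat         O        E   (O−E)²/E
0          13    15.86     0.5157
1          15    15.86     0.0466
2          18     18.3     0.0049
3          30    28.06     0.1341
4          22    20.74     0.0765
5          24    23.18     0.0290
Sum = 0.807

0.807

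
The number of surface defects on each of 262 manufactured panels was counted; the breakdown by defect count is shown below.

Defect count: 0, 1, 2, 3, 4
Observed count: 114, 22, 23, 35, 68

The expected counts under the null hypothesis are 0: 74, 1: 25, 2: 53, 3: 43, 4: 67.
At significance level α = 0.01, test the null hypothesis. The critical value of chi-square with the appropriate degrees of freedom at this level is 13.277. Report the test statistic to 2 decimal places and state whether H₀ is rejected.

40.47; reject

χ² = (114−74)²/74 + (22−25)²/25 + (23−53)²/53 + (35−43)²/43 + (68−67)²/67
   = 21.622 + 0.360 + 16.981 + 1.488 + 0.015
Sum = 40.47
df = 4. Since 40.47 > 13.277, we reject H₀.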